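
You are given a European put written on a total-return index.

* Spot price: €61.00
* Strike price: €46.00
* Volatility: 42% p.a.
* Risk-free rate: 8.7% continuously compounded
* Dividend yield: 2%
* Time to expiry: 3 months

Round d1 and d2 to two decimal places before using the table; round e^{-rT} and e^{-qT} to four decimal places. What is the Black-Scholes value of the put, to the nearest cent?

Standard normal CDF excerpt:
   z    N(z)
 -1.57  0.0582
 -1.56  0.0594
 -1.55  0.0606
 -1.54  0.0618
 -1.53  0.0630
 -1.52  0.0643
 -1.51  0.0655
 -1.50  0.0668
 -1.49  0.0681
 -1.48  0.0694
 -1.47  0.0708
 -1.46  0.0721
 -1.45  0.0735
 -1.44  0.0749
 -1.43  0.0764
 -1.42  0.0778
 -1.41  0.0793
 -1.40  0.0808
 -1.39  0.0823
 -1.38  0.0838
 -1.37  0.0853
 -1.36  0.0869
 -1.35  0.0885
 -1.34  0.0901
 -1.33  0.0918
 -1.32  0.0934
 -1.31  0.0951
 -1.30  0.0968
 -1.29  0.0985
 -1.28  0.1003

T = 0.25;  σ√T = 0.2100
d₁ = [ln(61/46) + (0.087 − 0.02 + 0.42²/2)·0.25] / 0.2100 = [0.2822 + 0.0388] / 0.2100 = 1.5287 which rounds to 1.53
d₂ = d₁ − σ√T = 1.5287 − 0.2100 = 1.3187 which rounds to 1.32
exp(−qT) = exp(−0.02·0.25) = 0.9950;  exp(−rT) = exp(−0.087·0.25) = 0.9785
N(−d₂) = N(-1.32) = 0.0934;  N(−d₁) = N(-1.53) = 0.0630
P = 46·0.9785·0.0934 − 61·0.9950·0.0630 = 4.2040 − 3.8238 = 0.3802

€0.38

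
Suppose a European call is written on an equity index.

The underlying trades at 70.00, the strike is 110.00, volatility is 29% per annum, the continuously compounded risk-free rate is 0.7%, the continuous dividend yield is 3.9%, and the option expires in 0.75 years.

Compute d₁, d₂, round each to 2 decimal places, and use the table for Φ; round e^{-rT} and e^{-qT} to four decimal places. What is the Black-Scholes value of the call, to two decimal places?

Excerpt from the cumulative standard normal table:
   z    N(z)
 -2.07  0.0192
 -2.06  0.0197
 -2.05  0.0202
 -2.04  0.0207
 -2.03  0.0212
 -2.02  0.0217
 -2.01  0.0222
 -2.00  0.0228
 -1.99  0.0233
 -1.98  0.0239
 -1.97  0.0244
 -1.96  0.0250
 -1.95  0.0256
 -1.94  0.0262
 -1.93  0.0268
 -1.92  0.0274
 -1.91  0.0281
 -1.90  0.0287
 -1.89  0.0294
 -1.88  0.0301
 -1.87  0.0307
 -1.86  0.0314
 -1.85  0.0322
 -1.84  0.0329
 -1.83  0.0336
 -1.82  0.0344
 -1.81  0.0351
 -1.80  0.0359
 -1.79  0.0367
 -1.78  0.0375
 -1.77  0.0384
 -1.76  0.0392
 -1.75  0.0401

σ√T = 0.29·√0.75 = 0.2511
d₁ = [ln(70/110) + (0.007 − 0.039 + ½·0.29²)·0.75] / (σ√T) = (-0.4520 + 0.0075) / 0.2511 = -1.7697 ⇒ -1.77
d₂ = -1.7697 − 0.2511 = -2.0208 ⇒ -2.02
e^(−qT) = e^(−0.039·0.75) = 0.9712;  e^(−rT) = e^(−0.007·0.75) = 0.9948
N(d₁) = N(-1.77) = 0.0384;  N(d₂) = N(-2.02) = 0.0217
C = 70·0.9712·0.0384 − 110·0.9948·0.0217 = 2.6106 − 2.3746 = 0.2360

0.24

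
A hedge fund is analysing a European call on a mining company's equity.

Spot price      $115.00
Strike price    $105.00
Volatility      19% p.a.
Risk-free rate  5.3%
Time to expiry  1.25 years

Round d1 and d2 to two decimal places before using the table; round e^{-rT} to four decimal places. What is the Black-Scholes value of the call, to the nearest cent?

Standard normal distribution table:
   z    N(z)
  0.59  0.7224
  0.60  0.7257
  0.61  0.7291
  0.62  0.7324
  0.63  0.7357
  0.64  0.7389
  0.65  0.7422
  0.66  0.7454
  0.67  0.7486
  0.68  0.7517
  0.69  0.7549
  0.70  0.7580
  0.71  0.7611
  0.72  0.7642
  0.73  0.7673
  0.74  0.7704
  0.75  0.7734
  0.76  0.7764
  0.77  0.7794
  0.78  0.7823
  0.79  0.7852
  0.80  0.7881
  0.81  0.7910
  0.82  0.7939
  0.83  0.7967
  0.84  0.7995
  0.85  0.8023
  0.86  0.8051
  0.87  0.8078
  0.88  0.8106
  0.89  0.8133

T = 1.25;  σ√T = 0.2124
ln(S/K) + (r + σ²/2)T = ln(115/105) + (0.053 + 0.19²/2)·1.25 = 0.0910 + 0.0888 = 0.1798
d₁ = 0.1798 / 0.2124 = 0.8463 → 0.85
d₂ = d₁ − σ√T = 0.8463 − 0.2124 = 0.6339 → 0.63
exp(−rT) = exp(−0.053·1.25) = 0.9359
N(d₁) = N(0.85) = 0.8023;  N(d₂) = N(0.63) = 0.7357
C = 115·0.8023 − 105·0.9359·0.7357 = 92.2645 − 72.2969 = 19.9676

$19.97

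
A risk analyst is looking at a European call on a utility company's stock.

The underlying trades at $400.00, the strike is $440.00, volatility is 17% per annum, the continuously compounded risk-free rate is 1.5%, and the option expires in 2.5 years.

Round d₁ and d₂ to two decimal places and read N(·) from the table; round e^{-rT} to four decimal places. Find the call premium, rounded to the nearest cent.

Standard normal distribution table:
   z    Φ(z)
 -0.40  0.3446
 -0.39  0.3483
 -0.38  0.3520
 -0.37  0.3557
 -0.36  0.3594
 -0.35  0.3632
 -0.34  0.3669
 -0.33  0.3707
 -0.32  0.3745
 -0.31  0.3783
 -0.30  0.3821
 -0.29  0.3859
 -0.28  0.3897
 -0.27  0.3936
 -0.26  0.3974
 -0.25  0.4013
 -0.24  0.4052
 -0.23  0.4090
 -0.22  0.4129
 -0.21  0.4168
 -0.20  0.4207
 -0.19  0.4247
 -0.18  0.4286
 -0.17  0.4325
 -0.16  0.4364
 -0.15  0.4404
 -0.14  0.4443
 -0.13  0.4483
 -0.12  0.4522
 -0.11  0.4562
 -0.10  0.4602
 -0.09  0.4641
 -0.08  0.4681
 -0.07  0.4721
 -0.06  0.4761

T = 2.5;  σ√T = 0.2688
d₁ = [ln(400/440) + (0.015 + ½·0.17²)·2.5] / (σ√T) = (-0.0953 + 0.0736) / 0.2688 = -0.0807 which rounds to -0.08
d₂ = -0.0807 − 0.2688 = -0.3495 which rounds to -0.35
exp(−rT) = exp(−0.015·2.5) = 0.9632
N(d₁) = N(-0.08) = 0.4681;  N(d₂) = N(-0.35) = 0.3632
C = 400·0.4681 − 440·0.9632·0.3632 = 187.2400 − 153.9271 = 33.3129

$33.31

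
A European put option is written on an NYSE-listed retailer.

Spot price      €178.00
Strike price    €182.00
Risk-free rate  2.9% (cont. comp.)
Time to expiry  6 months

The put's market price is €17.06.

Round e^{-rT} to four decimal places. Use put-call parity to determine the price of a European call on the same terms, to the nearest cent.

€15.68

exp(−rT) = exp(−0.029·0.5) = 0.9856
Put-call parity: C − P = S − K·e^(−rT) = 178 − 182·0.9856 = 178 − 179.3792 = -1.3792
C = P + (C − P) = 17.06 + (-1.3792) = 15.6808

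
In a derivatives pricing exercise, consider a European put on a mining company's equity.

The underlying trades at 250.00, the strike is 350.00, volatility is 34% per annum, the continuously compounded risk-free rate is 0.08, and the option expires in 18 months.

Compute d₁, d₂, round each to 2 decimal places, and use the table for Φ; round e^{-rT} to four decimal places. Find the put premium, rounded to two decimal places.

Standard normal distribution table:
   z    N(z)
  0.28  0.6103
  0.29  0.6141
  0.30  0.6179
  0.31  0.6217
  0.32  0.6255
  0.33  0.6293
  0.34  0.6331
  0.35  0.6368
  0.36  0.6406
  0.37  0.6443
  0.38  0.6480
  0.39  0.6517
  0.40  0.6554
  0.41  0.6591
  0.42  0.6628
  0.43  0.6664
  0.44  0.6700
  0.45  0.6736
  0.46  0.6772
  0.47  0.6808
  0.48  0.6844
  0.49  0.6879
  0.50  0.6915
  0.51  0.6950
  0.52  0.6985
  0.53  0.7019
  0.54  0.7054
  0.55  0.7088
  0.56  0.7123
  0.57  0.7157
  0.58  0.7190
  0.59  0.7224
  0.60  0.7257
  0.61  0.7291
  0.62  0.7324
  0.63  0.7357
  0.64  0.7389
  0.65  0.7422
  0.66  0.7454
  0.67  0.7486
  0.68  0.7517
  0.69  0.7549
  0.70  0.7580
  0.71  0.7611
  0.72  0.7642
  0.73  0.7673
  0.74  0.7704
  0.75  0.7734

82.76

σ√T = 0.34 × 1.2247 = 0.4164
d₁ = [ln(250/350) + (0.08 + ½·0.34²)·1.5] / (σ√T) = (-0.3365 + 0.2067) / 0.4164 = -0.3116 ≈ -0.31
d₂ = -0.3116 − 0.4164 = -0.7281 ≈ -0.73
exp(−rT) = exp(−0.08·1.5) = 0.8869
N(−d₂) = N(0.73) = 0.7673;  N(−d₁) = N(0.31) = 0.6217
P = 350·0.8869·0.7673 − 250·0.6217 = 238.1814 − 155.4250 = 82.7564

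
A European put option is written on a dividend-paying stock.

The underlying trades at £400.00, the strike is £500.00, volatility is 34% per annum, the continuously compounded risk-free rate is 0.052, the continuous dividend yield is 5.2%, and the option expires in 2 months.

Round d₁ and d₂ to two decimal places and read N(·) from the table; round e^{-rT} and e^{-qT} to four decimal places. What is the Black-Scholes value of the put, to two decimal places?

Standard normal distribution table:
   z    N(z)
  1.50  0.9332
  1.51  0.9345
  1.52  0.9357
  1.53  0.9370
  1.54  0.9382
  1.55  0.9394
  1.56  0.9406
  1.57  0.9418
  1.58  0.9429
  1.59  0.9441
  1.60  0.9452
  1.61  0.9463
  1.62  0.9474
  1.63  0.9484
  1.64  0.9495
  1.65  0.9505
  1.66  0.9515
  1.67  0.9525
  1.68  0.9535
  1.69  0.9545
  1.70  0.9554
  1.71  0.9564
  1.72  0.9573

σ√T = 0.34·√0.1667 = 0.1388
d₁ = [ln(400/500) + (0.052 − 0.052 + ½·0.34²)·0.1667] / (σ√T) = (-0.2231 + 0.0096) / 0.1388 = -1.5382 ≈ -1.54
d₂ = -1.5382 − 0.1388 = -1.6770 ≈ -1.68
e^(−qT) = e^(−0.052·0.1667) = 0.9914;  e^(−rT) = e^(−0.052·0.1667) = 0.9914
P = 500·0.9914·N(1.68) − 400·0.9914·N(1.54) = 500·0.9914·0.9535 − 400·0.9914·0.9382 = 472.6499 − 372.0526 = 100.5974

£100.60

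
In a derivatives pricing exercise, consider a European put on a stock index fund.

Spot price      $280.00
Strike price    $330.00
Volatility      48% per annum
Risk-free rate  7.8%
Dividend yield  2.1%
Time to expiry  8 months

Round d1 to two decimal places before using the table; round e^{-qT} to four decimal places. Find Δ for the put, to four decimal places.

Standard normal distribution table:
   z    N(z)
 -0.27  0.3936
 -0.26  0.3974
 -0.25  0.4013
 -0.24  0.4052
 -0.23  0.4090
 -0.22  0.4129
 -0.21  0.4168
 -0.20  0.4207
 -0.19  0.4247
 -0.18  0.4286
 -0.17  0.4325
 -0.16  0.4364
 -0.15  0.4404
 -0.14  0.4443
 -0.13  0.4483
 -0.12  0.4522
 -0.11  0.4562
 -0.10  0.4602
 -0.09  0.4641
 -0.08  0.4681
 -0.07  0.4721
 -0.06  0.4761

-0.5440

σ√T = 0.48 × 0.8165 = 0.3919
d₁ = [ln(280/330) + (0.078 − 0.021 + 0.48²/2)·0.6667] / 0.3919 = [-0.1643 + 0.1148] / 0.3919 = -0.1263 → -0.13
N(d₁) = N(-0.13) = 0.4483
Δ_put = e^(−qT)·(N(d₁) − 1) = 0.9861·(0.4483 − 1) = -0.5440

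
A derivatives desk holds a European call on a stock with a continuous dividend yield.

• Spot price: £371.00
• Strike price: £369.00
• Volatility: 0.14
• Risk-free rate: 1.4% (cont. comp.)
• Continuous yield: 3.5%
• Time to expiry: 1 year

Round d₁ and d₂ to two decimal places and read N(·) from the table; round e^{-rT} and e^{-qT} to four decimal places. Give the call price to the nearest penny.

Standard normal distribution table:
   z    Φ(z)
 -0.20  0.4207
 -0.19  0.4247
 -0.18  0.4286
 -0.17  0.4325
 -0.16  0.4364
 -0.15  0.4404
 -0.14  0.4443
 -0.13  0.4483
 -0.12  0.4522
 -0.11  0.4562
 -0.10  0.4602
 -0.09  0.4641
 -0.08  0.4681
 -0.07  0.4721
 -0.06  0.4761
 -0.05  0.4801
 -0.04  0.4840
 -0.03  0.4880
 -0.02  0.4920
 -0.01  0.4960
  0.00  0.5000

£17.43

σ√T = 0.14·√1 = 0.1400
ln(S/K) + (r − q + σ²/2)T = ln(371/369) + (0.014 − 0.035 + 0.14²/2)·1 = 0.0054 − 0.0112 = -0.0058
d₁ = -0.0058 / 0.1400 = -0.0414 ≈ -0.04
d₂ = d₁ − σ√T = -0.0414 − 0.1400 = -0.1814 ≈ -0.18
e^(−qT) = e^(−0.035·1) = 0.9656;  e^(−rT) = e^(−0.014·1) = 0.9861
N(d₁) = N(-0.04) = 0.4840;  N(d₂) = N(-0.18) = 0.4286
C = 371·0.9656·0.4840 − 369·0.9861·0.4286 = 173.3870 − 155.9551 = 17.4319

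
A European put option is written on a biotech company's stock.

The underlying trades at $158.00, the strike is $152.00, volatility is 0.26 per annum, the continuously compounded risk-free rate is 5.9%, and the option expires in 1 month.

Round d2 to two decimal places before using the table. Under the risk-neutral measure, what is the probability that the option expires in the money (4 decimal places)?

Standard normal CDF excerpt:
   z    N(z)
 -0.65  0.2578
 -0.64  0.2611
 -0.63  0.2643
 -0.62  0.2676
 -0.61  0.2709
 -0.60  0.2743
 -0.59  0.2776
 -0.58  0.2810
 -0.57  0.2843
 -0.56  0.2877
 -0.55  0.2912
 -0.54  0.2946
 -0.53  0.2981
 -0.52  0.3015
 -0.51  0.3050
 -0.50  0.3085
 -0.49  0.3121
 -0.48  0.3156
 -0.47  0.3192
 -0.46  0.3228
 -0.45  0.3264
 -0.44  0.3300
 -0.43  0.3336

σ√T = 0.26·√0.08333 = 0.0751
ln(S/K) + (r + σ²/2)T = ln(158/152) + (0.059 + 0.26²/2)·0.08333 = 0.0387 + 0.0077 = 0.0464
d₁ = 0.0464 / 0.0751 = 0.6188 which rounds to 0.62
d₂ = d₁ − σ√T = 0.6188 − 0.0751 = 0.5438 which rounds to 0.54
Pr(exercise) under Q = N(−d₂) = N(-0.54) = 0.2946

0.2946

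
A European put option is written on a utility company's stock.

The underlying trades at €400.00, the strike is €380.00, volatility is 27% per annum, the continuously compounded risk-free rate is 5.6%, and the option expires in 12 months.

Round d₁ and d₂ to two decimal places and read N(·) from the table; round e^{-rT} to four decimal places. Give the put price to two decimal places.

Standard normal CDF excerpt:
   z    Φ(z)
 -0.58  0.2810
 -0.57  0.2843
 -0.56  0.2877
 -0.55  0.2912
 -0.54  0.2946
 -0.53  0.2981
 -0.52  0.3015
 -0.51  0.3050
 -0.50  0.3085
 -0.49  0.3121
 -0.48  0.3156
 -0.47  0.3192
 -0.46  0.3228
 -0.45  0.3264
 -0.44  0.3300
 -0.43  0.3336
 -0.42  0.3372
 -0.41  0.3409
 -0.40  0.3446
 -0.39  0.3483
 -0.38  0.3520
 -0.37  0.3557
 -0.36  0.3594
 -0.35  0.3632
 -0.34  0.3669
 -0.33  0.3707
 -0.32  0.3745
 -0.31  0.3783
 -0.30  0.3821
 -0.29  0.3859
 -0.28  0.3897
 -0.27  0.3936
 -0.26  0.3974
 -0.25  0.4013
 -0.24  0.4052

σ√T = 0.27·√1 = 0.2700
d₁ = [ln(400/380) + (0.056 + 0.27²/2)·1] / 0.2700 = [0.0513 + 0.0925] / 0.2700 = 0.5324 which rounds to 0.53
d₂ = d₁ − σ√T = 0.5324 − 0.2700 = 0.2624 which rounds to 0.26
exp(−rT) = exp(−0.056·1) = 0.9455
N(−d₂) = N(-0.26) = 0.3974;  N(−d₁) = N(-0.53) = 0.2981
P = 380·0.9455·0.3974 − 400·0.2981 = 142.7818 − 119.2400 = 23.5418

€23.54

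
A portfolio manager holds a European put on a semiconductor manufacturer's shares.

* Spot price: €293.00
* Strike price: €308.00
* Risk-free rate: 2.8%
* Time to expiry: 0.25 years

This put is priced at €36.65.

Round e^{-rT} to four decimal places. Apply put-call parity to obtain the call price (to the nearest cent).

e^(−rT) = e^(−0.028·0.25) = 0.9930
Put-call parity: C − P = S − K·e^(−rT) = 293 − 308·0.9930 = 293 − 305.8440 = -12.8440
C = P + (C − P) = 36.65 + (-12.8440) = 23.8060

€23.81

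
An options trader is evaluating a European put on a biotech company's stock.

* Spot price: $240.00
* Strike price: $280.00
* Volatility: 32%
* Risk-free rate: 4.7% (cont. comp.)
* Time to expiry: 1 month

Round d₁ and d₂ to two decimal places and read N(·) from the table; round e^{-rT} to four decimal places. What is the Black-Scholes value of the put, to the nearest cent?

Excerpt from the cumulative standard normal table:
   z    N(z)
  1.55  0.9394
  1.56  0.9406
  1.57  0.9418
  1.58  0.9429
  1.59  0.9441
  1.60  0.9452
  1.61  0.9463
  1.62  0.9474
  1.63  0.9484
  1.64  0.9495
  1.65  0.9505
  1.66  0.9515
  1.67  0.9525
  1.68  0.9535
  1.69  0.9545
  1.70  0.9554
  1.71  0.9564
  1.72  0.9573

σ√T = 0.32 × 0.2887 = 0.0924
d₁ = [ln(240/280) + (0.047 + 0.32²/2)·0.08333] / 0.0924 = [-0.1542 + 0.0082] / 0.0924 = -1.5801 which rounds to -1.58
d₂ = d₁ − σ√T = -1.5801 − 0.0924 = -1.6725 which rounds to -1.67
e^(−rT) = e^(−0.047·0.08333) = 0.9961
N(−d₂) = N(1.67) = 0.9525;  N(−d₁) = N(1.58) = 0.9429
P = 280·0.9961·0.9525 − 240·0.9429 = 265.6599 − 226.2960 = 39.3639

$39.36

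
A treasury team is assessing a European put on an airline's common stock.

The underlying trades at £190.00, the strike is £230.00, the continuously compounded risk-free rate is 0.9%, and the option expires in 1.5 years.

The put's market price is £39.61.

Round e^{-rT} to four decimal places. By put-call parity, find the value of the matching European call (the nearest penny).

exp(−rT) = exp(−0.009·1.5) = 0.9866
Put-call parity: C − P = S − K·e^(−rT) = 190 − 230·0.9866 = 190 − 226.9180 = -36.9180
C = P + (C − P) = 39.61 + (-36.9180) = 2.6920

£2.69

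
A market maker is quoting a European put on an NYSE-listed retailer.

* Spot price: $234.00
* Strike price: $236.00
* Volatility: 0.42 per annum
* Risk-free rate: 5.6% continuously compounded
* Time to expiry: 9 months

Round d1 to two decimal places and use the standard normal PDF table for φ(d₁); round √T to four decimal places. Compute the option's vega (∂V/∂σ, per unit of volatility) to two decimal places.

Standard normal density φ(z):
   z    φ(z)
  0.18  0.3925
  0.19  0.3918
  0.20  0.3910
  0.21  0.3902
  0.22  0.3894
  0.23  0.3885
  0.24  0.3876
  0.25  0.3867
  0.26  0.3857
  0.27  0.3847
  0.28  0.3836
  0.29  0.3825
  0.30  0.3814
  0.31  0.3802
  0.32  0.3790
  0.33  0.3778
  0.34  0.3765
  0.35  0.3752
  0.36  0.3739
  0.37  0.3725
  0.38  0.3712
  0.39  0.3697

77.96

T = 0.75;  σ√T = 0.3637
ln(S/K) + (r + σ²/2)T = ln(234/236) + (0.056 + 0.42²/2)·0.75 = -0.0085 + 0.1081 = 0.0996
d₁ = 0.0996 / 0.3637 = 0.2739 → 0.27
√T = √0.75 = 0.8660
φ(d₁) = φ(0.27) = 0.3847
vega = S·φ(d₁)·√T = 234·0.3847·0.8660 = 77.9571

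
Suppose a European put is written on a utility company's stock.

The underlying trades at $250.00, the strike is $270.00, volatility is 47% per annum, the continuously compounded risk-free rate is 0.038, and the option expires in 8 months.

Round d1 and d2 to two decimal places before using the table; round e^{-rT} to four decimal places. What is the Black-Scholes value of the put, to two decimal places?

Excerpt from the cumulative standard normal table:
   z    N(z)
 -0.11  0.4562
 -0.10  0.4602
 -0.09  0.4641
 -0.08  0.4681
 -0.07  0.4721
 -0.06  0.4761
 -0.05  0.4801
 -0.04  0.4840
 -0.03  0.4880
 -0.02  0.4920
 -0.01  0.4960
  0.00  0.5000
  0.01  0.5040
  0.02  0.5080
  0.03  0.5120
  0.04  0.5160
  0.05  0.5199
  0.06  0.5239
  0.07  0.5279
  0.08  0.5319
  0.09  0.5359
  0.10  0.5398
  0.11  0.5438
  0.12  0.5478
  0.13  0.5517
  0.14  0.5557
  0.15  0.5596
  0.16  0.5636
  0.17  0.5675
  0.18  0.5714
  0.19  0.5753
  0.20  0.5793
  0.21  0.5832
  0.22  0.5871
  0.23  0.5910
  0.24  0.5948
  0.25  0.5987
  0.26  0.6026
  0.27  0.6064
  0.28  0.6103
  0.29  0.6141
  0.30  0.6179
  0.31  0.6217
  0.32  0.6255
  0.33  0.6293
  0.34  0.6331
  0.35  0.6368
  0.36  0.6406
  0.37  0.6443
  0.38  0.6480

T = 0.6667;  σ√T = 0.3838
d₁ = [ln(250/270) + (0.038 + ½·0.47²)·0.6667] / (σ√T) = (-0.0770 + 0.0990) / 0.3838 = 0.0573 → 0.06
d₂ = 0.0573 − 0.3838 = -0.3264 → -0.33
e^(−rT) = e^(−0.038·0.6667) = 0.9750
N(−d₂) = N(0.33) = 0.6293;  N(−d₁) = N(-0.06) = 0.4761
P = 270·0.9750·0.6293 − 250·0.4761 = 165.6632 − 119.0250 = 46.6382

$46.64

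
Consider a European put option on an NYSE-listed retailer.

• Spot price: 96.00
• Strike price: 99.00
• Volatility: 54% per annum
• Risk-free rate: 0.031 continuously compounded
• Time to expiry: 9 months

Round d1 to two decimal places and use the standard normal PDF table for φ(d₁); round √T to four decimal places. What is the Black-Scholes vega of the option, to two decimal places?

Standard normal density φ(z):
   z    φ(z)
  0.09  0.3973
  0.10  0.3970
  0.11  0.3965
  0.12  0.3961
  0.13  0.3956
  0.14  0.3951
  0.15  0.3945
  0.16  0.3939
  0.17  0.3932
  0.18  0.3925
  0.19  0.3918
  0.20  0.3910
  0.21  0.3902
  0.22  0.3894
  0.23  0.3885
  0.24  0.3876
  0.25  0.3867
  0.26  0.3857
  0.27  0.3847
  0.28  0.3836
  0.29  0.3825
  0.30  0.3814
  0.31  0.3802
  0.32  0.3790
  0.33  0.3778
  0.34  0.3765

32.37

T = 0.75;  σ√T = 0.4677
d₁ = [ln(96/99) + (0.031 + 0.54²/2)·0.75] / 0.4677 = [-0.0308 + 0.1326] / 0.4677 = 0.2177 → 0.22
√T = √0.75 = 0.8660
φ(d₁) = φ(0.22) = 0.3894
vega = S·φ(d₁)·√T = 96·0.3894·0.8660 = 32.3732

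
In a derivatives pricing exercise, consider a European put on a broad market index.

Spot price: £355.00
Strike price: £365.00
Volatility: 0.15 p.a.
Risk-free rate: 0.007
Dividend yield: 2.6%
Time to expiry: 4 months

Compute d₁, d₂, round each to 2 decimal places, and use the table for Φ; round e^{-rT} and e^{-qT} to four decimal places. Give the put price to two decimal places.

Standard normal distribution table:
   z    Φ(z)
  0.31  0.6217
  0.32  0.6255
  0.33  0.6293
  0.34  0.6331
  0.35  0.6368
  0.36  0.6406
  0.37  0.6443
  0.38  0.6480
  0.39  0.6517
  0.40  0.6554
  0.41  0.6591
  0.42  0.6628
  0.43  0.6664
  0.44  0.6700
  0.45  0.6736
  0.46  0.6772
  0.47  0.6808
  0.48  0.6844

σ√T = 0.15·√0.3333 = 0.0866
d₁ = [ln(355/365) + (0.007 − 0.026 + 0.15²/2)·0.3333] / 0.0866 = [-0.0278 − 0.0026] / 0.0866 = -0.3506 ≈ -0.35
d₂ = d₁ − σ√T = -0.3506 − 0.0866 = -0.4372 ≈ -0.44
exp(−qT) = exp(−0.026·0.3333) = 0.9914;  exp(−rT) = exp(−0.007·0.3333) = 0.9977
P = 365·0.9977·N(0.44) − 355·0.9914·N(0.35) = 365·0.9977·0.6700 − 355·0.9914·0.6368 = 243.9875 − 224.1198 = 19.8677

£19.87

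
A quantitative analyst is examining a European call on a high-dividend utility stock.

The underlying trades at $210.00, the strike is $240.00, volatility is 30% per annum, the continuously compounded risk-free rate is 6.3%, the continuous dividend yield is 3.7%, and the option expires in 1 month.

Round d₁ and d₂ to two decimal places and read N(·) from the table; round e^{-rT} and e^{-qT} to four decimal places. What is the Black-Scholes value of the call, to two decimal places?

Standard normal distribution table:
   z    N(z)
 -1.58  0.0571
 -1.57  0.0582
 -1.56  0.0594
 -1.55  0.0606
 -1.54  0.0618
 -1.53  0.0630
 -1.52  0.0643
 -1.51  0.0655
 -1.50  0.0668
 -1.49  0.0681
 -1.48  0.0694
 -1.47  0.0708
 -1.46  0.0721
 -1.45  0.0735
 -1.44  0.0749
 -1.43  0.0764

T = 0.08333;  σ√T = 0.0866
d₁ = [ln(210/240) + (0.063 − 0.037 + 0.3²/2)·0.08333] / 0.0866 = [-0.1335 + 0.0059] / 0.0866 = -1.4736 ≈ -1.47
d₂ = d₁ − σ√T = -1.4736 − 0.0866 = -1.5602 ≈ -1.56
e^(−qT) = e^(−0.037·0.08333) = 0.9969;  e^(−rT) = e^(−0.063·0.08333) = 0.9948
N(d₁) = N(-1.47) = 0.0708;  N(d₂) = N(-1.56) = 0.0594
C = 210·0.9969·0.0708 − 240·0.9948·0.0594 = 14.8219 − 14.1819 = 0.6400

$0.64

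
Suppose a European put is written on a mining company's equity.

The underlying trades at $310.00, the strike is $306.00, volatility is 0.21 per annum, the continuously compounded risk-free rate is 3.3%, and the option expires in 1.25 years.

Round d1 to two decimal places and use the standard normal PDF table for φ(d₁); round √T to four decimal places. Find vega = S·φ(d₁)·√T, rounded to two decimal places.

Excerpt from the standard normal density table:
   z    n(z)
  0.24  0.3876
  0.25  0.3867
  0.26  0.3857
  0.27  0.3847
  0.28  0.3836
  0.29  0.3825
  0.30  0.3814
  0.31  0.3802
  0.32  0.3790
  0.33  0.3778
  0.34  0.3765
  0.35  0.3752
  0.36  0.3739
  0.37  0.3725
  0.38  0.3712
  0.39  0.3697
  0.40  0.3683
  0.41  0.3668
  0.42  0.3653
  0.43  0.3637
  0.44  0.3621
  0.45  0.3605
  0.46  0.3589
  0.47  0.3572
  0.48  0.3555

σ√T = 0.21·√1.25 = 0.2348
ln(S/K) + (r + σ²/2)T = ln(310/306) + (0.033 + 0.21²/2)·1.25 = 0.0130 + 0.0688 = 0.0818
d₁ = 0.0818 / 0.2348 = 0.3484 → 0.35
√T = √1.25 = 1.1180
φ(d₁) = φ(0.35) = 0.3752
vega = S·φ(d₁)·√T = 310·0.3752·1.1180 = 130.0368

130.04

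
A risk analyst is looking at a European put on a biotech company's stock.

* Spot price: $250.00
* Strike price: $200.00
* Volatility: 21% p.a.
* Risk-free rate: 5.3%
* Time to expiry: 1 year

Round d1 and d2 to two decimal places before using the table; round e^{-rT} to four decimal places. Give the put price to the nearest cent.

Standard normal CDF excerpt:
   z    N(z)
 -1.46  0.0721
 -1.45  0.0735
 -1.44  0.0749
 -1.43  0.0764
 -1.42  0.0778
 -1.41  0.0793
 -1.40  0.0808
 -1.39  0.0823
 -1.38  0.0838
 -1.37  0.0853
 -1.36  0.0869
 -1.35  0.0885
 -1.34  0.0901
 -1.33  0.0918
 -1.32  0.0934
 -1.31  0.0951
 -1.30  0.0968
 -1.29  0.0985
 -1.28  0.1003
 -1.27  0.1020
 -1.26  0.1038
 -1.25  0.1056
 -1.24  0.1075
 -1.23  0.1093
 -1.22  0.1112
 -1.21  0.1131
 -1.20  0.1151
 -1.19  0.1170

T = 1;  σ√T = 0.2100
ln(S/K) + (r + σ²/2)T = ln(250/200) + (0.053 + 0.21²/2)·1 = 0.2231 + 0.0750 = 0.2982
d₁ = 0.2982 / 0.2100 = 1.4200 which rounds to 1.42
d₂ = d₁ − σ√T = 1.4200 − 0.2100 = 1.2100 which rounds to 1.21
exp(−rT) = exp(−0.053·1) = 0.9484
P = 200·0.9484·N(-1.21) − 250·N(-1.42) = 200·0.9484·0.1131 − 250·0.0778 = 21.4528 − 19.4500 = 2.0028

$2.00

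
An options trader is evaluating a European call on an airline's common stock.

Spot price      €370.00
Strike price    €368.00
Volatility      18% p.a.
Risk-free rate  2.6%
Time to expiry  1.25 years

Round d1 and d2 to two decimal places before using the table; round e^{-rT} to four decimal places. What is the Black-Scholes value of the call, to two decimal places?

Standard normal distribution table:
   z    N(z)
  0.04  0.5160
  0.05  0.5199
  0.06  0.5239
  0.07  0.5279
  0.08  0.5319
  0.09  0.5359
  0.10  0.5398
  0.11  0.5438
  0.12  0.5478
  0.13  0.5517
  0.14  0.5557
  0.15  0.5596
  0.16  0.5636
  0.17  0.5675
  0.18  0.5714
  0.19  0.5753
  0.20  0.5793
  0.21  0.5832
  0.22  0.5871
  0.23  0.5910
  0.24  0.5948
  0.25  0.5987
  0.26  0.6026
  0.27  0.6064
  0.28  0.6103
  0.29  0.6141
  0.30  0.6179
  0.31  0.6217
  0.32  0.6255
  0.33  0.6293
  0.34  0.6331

σ√T = 0.18·√1.25 = 0.2012
ln(S/K) + (r + σ²/2)T = ln(370/368) + (0.026 + 0.18²/2)·1.25 = 0.0054 + 0.0528 = 0.0582
d₁ = 0.0582 / 0.2012 = 0.2890 ⇒ 0.29
d₂ = d₁ − σ√T = 0.2890 − 0.2012 = 0.0878 ⇒ 0.09
e^(−rT) = e^(−0.026·1.25) = 0.9680
N(d₁) = N(0.29) = 0.6141;  N(d₂) = N(0.09) = 0.5359
C = 370·0.6141 − 368·0.9680·0.5359 = 227.2170 − 190.9004 = 36.3166

€36.32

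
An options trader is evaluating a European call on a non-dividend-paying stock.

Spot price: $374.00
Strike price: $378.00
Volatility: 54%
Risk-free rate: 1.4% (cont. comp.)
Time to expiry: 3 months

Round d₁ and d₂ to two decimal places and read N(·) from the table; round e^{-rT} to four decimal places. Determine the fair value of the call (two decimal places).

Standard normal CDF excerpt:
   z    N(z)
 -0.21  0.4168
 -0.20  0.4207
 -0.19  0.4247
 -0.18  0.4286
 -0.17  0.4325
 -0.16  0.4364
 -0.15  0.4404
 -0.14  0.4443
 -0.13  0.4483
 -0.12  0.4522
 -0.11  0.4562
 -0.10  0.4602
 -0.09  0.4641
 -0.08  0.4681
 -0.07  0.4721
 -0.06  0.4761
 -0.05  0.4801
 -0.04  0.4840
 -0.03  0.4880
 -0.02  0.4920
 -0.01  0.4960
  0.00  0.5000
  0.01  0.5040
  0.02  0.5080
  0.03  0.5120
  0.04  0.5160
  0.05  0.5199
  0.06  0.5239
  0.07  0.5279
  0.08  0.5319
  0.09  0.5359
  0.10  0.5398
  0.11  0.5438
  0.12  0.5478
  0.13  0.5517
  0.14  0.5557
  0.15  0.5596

T = 0.25;  σ√T = 0.2700
ln(S/K) + (r + σ²/2)T = ln(374/378) + (0.014 + 0.54²/2)·0.25 = -0.0106 + 0.0400 = 0.0293
d₁ = 0.0293 / 0.2700 = 0.1086 which rounds to 0.11
d₂ = d₁ − σ√T = 0.1086 − 0.2700 = -0.1614 which rounds to -0.16
e^(−rT) = e^(−0.014·0.25) = 0.9965
N(d₁) = N(0.11) = 0.5438;  N(d₂) = N(-0.16) = 0.4364
C = 374·0.5438 − 378·0.9965·0.4364 = 203.3812 − 164.3818 = 38.9994

$39.00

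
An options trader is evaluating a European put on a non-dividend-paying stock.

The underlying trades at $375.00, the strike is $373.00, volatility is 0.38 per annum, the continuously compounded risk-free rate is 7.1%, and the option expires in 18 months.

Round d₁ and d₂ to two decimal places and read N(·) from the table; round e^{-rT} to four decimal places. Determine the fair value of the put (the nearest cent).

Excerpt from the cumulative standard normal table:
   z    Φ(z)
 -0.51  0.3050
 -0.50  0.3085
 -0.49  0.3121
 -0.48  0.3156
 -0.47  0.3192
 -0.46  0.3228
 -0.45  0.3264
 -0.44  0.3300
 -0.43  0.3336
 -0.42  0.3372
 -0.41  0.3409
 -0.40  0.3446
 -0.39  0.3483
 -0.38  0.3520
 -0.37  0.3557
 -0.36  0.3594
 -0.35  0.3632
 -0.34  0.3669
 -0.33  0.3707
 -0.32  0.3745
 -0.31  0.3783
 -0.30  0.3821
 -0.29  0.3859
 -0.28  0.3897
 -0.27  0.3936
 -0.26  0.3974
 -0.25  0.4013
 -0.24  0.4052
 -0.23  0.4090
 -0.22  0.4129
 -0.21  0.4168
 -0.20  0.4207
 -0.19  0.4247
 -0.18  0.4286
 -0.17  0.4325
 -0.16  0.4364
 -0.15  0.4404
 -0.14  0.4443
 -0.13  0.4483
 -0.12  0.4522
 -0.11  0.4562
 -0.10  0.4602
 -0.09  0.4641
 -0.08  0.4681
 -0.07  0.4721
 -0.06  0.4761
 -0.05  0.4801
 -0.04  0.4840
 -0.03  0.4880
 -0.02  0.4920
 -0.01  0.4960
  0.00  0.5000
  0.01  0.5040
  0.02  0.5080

T = 1.5;  σ√T = 0.4654
ln(S/K) + (r + σ²/2)T = ln(375/373) + (0.071 + 0.38²/2)·1.5 = 0.0053 + 0.2148 = 0.2201
d₁ = 0.2201 / 0.4654 = 0.4730 ≈ 0.47
d₂ = d₁ − σ√T = 0.4730 − 0.4654 = 0.0076 ≈ 0.01
e^(−rT) = e^(−0.071·1.5) = 0.8990
N(−d₂) = N(-0.01) = 0.4960;  N(−d₁) = N(-0.47) = 0.3192
P = 373·0.8990·0.4960 − 375·0.3192 = 166.3222 − 119.7000 = 46.6222

$46.62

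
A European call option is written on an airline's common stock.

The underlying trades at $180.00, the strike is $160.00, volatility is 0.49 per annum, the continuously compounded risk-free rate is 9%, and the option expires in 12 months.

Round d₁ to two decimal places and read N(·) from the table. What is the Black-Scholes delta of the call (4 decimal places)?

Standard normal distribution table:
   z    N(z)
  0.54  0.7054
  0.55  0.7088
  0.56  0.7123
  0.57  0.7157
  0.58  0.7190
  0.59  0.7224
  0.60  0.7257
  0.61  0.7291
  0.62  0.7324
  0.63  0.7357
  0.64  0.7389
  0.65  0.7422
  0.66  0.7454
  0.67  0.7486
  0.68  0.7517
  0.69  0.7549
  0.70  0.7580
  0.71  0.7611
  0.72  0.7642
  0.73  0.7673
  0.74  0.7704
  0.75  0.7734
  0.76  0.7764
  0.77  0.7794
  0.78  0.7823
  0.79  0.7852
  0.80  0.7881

σ√T = 0.49 × 1.0000 = 0.4900
d₁ = [ln(180/160) + (0.09 + ½·0.49²)·1] / (σ√T) = (0.1178 + 0.2100) / 0.4900 = 0.6690 → 0.67
N(d₁) = N(0.67) = 0.7486
Δ_call = N(d₁) = 0.7486

0.7486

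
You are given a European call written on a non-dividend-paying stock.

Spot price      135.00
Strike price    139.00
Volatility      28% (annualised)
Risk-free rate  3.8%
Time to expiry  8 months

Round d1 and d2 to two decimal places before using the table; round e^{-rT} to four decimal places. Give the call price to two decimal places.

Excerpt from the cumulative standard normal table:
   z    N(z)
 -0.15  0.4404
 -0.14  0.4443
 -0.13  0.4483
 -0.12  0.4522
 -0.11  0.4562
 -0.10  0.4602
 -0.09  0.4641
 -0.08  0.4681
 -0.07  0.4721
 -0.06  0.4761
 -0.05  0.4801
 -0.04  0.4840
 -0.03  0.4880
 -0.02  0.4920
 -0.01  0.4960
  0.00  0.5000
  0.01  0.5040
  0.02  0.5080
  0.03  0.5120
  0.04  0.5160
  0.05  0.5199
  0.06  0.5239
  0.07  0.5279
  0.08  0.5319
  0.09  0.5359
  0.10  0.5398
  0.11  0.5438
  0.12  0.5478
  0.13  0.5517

12.12

σ√T = 0.28 × 0.8165 = 0.2286
d₁ = [ln(135/139) + (0.038 + 0.28²/2)·0.6667] / 0.2286 = [-0.0292 + 0.0515] / 0.2286 = 0.0974 ≈ 0.10
d₂ = d₁ − σ√T = 0.0974 − 0.2286 = -0.1312 ≈ -0.13
e^(−rT) = e^(−0.038·0.6667) = 0.9750
C = 135·N(0.10) − 139·0.9750·N(-0.13) = 135·0.5398 − 139·0.9750·0.4483 = 72.8730 − 60.7559 = 12.1171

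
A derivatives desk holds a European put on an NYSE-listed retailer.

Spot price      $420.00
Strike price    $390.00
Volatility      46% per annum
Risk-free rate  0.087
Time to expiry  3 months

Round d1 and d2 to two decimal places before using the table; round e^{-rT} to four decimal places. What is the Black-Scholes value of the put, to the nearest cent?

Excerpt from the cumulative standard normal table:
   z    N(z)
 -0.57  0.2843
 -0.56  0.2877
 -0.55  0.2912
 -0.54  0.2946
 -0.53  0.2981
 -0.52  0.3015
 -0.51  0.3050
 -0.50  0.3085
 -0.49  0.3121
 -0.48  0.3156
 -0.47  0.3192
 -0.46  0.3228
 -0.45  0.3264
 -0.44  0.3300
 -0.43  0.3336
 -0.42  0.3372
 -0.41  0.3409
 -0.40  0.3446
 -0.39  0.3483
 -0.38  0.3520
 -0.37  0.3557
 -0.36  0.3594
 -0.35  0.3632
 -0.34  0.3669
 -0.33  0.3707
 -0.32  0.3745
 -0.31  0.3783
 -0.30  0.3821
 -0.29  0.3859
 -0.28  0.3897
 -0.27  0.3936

σ√T = 0.46 × 0.5000 = 0.2300
d₁ = [ln(420/390) + (0.087 + ½·0.46²)·0.25] / (σ√T) = (0.0741 + 0.0482) / 0.2300 = 0.5318 ≈ 0.53
d₂ = 0.5318 − 0.2300 = 0.3018 ≈ 0.30
e^(−rT) = e^(−0.087·0.25) = 0.9785
N(−d₂) = N(-0.30) = 0.3821;  N(−d₁) = N(-0.53) = 0.2981
P = 390·0.9785·0.3821 − 420·0.2981 = 145.8151 − 125.2020 = 20.6131

$20.61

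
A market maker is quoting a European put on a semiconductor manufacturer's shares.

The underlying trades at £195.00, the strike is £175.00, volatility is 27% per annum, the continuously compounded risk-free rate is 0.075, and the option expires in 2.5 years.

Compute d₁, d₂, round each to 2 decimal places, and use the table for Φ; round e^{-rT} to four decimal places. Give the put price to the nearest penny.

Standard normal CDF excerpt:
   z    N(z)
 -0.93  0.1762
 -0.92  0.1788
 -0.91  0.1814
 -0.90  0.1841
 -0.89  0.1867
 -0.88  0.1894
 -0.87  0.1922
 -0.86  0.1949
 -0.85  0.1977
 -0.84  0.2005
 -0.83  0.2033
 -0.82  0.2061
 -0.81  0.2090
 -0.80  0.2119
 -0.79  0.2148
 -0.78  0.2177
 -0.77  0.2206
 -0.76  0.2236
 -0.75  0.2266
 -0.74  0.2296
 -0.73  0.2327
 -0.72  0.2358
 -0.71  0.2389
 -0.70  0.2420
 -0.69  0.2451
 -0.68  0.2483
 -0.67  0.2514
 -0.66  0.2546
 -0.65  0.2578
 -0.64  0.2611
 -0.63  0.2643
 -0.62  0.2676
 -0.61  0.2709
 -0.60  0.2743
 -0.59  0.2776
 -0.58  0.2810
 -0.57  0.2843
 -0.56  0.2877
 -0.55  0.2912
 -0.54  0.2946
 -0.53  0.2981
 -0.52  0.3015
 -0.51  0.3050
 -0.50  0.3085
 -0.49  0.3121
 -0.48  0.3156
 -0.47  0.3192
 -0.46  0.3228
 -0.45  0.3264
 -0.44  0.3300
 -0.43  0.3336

σ√T = 0.27 × 1.5811 = 0.4269
d₁ = [ln(195/175) + (0.075 + ½·0.27²)·2.5] / (σ√T) = (0.1082 + 0.2786) / 0.4269 = 0.9061 → 0.91
d₂ = 0.9061 − 0.4269 = 0.4792 → 0.48
e^(−rT) = e^(−0.075·2.5) = 0.8290
N(−d₂) = N(-0.48) = 0.3156;  N(−d₁) = N(-0.91) = 0.1814
P = 175·0.8290·0.3156 − 195·0.1814 = 45.7857 − 35.3730 = 10.4127

£10.41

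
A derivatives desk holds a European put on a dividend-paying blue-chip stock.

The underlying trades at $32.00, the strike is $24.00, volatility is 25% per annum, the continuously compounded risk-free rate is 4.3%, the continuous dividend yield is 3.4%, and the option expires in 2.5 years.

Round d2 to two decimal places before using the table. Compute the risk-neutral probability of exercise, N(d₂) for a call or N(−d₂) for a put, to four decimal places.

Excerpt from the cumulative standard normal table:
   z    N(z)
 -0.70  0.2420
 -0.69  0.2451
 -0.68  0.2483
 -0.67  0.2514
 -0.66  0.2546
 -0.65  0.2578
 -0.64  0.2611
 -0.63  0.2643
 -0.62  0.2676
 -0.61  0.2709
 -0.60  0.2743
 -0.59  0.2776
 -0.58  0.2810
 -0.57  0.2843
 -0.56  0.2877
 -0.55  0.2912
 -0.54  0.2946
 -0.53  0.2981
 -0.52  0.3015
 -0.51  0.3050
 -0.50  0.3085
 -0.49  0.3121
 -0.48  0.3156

0.2776

T = 2.5;  σ√T = 0.3953
d₁ = [ln(32/24) + (0.043 − 0.034 + ½·0.25²)·2.5] / (σ√T) = (0.2877 + 0.1006) / 0.3953 = 0.9823 which rounds to 0.98
d₂ = 0.9823 − 0.3953 = 0.5871 which rounds to 0.59
Pr(exercise) under Q = N(−d₂) = N(-0.59) = 0.2776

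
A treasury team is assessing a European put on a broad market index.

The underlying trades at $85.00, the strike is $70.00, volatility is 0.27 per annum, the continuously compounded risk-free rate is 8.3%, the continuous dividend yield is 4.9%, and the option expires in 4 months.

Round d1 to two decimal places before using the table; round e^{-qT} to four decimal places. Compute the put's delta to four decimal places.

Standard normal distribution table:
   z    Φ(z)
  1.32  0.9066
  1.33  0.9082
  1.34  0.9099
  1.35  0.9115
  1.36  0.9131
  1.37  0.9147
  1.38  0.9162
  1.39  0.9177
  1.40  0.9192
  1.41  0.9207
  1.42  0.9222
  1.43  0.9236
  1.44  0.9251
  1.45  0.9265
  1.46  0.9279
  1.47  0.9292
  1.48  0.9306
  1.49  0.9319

T = 0.3333;  σ√T = 0.1559
d₁ = [ln(85/70) + (0.083 − 0.049 + 0.27²/2)·0.3333] / 0.1559 = [0.1942 + 0.0235] / 0.1559 = 1.3962 which rounds to 1.40
N(d₁) = N(1.40) = 0.9192
Δ_put = e^(−qT)·(N(d₁) − 1) = 0.9838·(0.9192 − 1) = -0.0795

-0.0795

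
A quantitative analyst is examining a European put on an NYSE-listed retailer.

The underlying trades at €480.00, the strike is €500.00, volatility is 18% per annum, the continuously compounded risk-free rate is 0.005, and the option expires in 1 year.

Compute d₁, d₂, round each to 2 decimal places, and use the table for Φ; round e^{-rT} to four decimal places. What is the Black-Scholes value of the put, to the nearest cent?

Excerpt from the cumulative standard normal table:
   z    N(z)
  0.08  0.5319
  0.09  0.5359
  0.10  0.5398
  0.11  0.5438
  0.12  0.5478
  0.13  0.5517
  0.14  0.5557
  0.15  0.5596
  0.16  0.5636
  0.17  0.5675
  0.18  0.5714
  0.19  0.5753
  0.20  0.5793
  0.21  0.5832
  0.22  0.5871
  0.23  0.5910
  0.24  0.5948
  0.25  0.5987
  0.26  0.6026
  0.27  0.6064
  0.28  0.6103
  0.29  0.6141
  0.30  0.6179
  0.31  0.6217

σ√T = 0.18·√1 = 0.1800
d₁ = [ln(480/500) + (0.005 + 0.18²/2)·1] / 0.1800 = [-0.0408 + 0.0212] / 0.1800 = -0.1090 ≈ -0.11
d₂ = d₁ − σ√T = -0.1090 − 0.1800 = -0.2890 ≈ -0.29
exp(−rT) = exp(−0.005·1) = 0.9950
P = 500·0.9950·N(0.29) − 480·N(0.11) = 500·0.9950·0.6141 − 480·0.5438 = 305.5147 − 261.0240 = 44.4907

€44.49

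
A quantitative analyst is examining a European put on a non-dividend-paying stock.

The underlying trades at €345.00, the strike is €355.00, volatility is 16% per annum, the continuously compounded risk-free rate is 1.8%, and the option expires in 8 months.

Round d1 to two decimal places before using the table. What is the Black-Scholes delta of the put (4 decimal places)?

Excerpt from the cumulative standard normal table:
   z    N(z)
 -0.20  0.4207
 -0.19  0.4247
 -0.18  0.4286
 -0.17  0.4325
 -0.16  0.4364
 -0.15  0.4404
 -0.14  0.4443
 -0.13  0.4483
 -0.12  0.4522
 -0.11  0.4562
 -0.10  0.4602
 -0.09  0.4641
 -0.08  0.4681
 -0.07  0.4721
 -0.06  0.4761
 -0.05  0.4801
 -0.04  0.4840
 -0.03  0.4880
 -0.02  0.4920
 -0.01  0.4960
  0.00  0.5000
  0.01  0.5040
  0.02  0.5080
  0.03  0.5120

-0.5239

σ√T = 0.16·√0.6667 = 0.1306
d₁ = [ln(345/355) + (0.018 + 0.16²/2)·0.6667] / 0.1306 = [-0.0286 + 0.0205] / 0.1306 = -0.0615 → -0.06
N(d₁) = N(-0.06) = 0.4761
Δ_put = N(d₁) − 1 = 0.4761 − 1 = -0.5239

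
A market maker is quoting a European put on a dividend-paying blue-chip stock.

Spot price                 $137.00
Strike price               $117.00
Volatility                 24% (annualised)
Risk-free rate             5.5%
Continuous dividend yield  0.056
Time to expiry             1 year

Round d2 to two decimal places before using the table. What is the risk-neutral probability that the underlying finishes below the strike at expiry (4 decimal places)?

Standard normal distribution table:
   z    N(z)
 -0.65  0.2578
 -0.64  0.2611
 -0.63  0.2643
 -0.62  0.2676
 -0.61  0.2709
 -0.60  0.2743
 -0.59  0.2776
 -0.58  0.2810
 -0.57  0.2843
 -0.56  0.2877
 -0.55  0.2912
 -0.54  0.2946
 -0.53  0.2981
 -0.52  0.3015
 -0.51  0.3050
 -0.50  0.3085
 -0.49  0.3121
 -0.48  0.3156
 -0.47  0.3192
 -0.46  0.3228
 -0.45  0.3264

0.2981

σ√T = 0.24·√1 = 0.2400
ln(S/K) + (r − q + σ²/2)T = ln(137/117) + (0.055 − 0.056 + 0.24²/2)·1 = 0.1578 + 0.0278 = 0.1856
d₁ = 0.1856 / 0.2400 = 0.7734 → 0.77
d₂ = d₁ − σ√T = 0.7734 − 0.2400 = 0.5334 → 0.53
Pr(exercise) under Q = N(−d₂) = N(-0.53) = 0.2981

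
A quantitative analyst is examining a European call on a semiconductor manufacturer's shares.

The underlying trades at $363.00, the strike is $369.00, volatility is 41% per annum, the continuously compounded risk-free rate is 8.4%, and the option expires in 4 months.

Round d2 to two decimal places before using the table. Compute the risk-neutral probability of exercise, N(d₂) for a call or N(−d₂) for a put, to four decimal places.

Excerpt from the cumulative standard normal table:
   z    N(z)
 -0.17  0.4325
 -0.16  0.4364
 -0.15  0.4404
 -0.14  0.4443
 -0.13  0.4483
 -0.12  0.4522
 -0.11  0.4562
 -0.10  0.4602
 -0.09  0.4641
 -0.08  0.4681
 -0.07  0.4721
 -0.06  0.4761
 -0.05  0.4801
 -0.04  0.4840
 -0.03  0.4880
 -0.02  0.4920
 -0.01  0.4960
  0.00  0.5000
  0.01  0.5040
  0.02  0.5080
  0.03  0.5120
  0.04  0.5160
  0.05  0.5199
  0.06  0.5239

0.4721

σ√T = 0.41·√0.3333 = 0.2367
d₁ = [ln(363/369) + (0.084 + ½·0.41²)·0.3333] / (σ√T) = (-0.0164 + 0.0560) / 0.2367 = 0.1674 → 0.17
d₂ = 0.1674 − 0.2367 = -0.0693 → -0.07
Pr(exercise) under Q = N(d₂) = 0.4721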